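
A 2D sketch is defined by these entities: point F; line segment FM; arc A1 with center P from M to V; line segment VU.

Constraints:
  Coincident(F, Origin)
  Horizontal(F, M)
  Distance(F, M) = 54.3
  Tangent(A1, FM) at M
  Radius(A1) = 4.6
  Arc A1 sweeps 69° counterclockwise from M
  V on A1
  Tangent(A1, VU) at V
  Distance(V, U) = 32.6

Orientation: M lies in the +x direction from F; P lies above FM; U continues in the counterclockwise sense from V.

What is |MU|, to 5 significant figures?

37.012

On A1, M sits at bearing -90° from P; a 69° counterclockwise sweep puts V at bearing -21°, so V = P + 4.6·(cos -21°, sin -21°) = (58.594, 2.9515). Tangency of A1 to VU means the radius PV is perpendicular to VU, so VU runs along (−sin -21°, cos -21°); with |VU| = 32.6, U = (70.277, 33.386). Then |MU| = |U − M| = 37.012.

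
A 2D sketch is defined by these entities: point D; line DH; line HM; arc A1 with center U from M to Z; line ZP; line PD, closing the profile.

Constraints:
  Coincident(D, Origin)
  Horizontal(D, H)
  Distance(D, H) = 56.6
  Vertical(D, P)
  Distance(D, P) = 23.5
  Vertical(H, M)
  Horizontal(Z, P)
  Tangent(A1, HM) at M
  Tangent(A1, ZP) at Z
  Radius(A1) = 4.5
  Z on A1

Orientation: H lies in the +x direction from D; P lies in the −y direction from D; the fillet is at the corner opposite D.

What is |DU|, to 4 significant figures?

55.46

D and P share the same x with |DP| = 23.5 and P on the −y side, so P = (0.000, -23.50). The virtual corner opposite D is at (56.60, -23.50). Tangency of A1 to HM means the radius UM is perpendicular to HM and A1 meets ZP tangentially, so UZ is at right angles to ZP, with radius 4.5, so the center U sits 4.5 in from both sides at U = (52.10, -19.00). Then |DU| = |U − D| = 55.46.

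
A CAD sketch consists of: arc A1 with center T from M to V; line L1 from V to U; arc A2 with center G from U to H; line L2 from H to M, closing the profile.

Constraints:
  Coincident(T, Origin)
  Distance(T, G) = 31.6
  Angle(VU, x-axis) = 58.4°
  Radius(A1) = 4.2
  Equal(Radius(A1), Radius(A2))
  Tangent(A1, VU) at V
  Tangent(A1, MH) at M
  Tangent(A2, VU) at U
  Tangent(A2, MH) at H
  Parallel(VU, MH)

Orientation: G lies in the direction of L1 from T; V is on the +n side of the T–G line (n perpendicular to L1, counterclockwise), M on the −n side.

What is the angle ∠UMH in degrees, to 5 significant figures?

14.886°

The slot axis is L1's direction at 58.4°, so u = (cos 58.4°, sin 58.4°) = (0.52399, 0.85173) and n = (−sin 58.4°, cos 58.4°) = (-0.85173, 0.52399). T is at the origin and G lies 31.6 along u from T, so G = 31.6·u = (16.558, 26.915). Tangency of A1 to both parallel lines with radius 4.2 puts V and M at T ± 4.2·n: V = (-3.5773, 2.2007), M = (3.5773, -2.2007). Equal radii place U and H the same way about G: U = G + 4.2·n = (12.981, 29.115), H = G − 4.2·n = (20.135, 24.714). Then cos ∠UMH = MU·MH / (|MU||MH|), giving 14.886°.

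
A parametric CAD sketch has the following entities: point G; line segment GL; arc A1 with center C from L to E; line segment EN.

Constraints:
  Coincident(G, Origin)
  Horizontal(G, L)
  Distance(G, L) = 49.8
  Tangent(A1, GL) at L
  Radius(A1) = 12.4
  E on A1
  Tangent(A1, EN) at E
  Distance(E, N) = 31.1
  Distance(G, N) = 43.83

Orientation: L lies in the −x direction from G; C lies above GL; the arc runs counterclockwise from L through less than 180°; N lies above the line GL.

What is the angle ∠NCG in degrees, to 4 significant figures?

57.75°

Checks: |CE| = 12.40 ✓; ∠(CE, EN) = 90.00° ✓; |EN| = 31.10 ✓; |GN| = 43.83 ✓.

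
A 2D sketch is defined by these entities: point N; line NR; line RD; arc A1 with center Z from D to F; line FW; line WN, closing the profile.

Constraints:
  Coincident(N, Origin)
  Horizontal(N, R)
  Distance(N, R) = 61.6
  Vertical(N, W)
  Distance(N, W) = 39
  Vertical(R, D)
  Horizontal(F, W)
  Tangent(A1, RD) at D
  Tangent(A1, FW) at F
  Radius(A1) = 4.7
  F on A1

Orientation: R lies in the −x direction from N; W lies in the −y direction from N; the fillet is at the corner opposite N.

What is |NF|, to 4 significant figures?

68.98

N is at the origin; N and R share the same y with |NR| = 61.6 and R on the −x side, so R = (-61.60, 0.000). NW is vertical with |NW| = 39.0 and W on the −y side, so W = (0.000, -39.00). The virtual corner opposite N is at (-61.60, -39.00). The tangent condition forces ZD to be normal to RD and since A1 is tangent to FW there, ZF ⟂ FW, with radius 4.7, so the center Z sits 4.7 in from both sides at Z = (-56.90, -34.30). That places the tangent points at D = (-61.60, -34.30) on RD and F = (-56.90, -39.00) on FW. Then |NF| = |F − N| = 68.98.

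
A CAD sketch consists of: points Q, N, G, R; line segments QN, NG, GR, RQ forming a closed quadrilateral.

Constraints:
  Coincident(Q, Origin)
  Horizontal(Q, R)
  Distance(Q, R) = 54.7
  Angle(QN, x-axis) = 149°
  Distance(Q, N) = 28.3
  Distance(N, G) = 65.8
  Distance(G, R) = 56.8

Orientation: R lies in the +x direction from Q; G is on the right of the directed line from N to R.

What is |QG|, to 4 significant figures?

41.53

Checks: |NG| = 65.80 ✓; |GR| = 56.80 ✓.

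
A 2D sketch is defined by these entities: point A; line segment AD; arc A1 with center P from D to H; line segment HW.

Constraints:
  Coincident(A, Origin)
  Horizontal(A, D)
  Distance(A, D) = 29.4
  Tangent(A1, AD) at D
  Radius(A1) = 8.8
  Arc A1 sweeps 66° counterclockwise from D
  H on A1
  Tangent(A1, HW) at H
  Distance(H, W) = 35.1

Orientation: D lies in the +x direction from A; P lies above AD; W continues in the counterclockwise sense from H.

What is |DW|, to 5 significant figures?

43.454

A is at the origin; A and D share the same y with |AD| = 29.4 and D on the +x side, so D = (29.400, 0.0000). Since A1 is tangent to AD there, PD ⟂ AD, so P = D + (0, 8.8) = (29.400, 8.8000). On A1, D sits at bearing -90° from P; a 66° counterclockwise sweep puts H at bearing -24°, so H = P + 8.8·(cos -24°, sin -24°) = (37.439, 5.2207). Tangency of A1 to HW means the radius PH is perpendicular to HW, so HW runs along (−sin -24°, cos -24°); with |HW| = 35.1, W = (51.716, 37.286). Then |DW| = |W − D| = 43.454.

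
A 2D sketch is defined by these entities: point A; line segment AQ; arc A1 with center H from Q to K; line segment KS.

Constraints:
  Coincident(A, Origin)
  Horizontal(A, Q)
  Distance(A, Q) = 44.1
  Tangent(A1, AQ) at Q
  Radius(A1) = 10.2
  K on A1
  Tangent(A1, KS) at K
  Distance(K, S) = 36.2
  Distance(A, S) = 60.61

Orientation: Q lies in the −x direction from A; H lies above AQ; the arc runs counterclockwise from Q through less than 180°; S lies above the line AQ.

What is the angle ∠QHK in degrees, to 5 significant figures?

96.253°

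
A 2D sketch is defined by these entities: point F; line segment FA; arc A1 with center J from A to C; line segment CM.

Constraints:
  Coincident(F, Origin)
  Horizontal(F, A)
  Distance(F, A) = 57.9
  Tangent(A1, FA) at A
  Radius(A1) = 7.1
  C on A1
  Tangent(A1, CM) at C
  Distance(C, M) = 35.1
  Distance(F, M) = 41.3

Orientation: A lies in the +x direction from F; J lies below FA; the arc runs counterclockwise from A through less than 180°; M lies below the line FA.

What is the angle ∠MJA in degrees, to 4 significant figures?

127.5°

F is at the origin; FA is horizontal with |FA| = 57.9 and A on the +x side, so A = (57.90, 0.000). The tangent condition forces JA to be normal to FA, so J = A + (0, -7.1) = (57.90, -7.100). Since JC ⟂ CM (tangency), |JM| = √(7.1² + 35.1²) = 35.81 regardless of where C sits on A1. So M lies on both circle(F, 41.3) and circle(J, 35.81); the below-FA intersection is M = (29.50, -28.91). C is the foot of the tangent from M: C = (52.55, -2.437).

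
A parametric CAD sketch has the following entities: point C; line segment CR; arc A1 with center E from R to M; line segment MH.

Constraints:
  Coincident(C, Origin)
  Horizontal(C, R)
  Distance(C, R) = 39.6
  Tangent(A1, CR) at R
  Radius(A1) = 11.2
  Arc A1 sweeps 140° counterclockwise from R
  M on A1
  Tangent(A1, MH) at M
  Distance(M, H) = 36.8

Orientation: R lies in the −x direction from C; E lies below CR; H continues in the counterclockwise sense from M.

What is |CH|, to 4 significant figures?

47.25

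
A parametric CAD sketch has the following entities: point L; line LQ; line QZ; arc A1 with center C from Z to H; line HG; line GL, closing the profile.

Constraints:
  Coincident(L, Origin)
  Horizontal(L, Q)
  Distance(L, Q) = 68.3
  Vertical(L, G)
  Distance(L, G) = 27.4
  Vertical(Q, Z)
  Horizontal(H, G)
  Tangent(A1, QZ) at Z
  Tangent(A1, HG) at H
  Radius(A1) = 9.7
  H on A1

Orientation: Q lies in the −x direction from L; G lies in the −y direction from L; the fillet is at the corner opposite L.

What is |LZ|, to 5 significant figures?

70.556

The virtual corner opposite L is at (-68.300, -27.400). The tangent condition forces CZ to be normal to QZ and A1 meets HG tangentially, so CH is at right angles to HG, with radius 9.7, so the center C sits 9.7 in from both sides at C = (-58.600, -17.700). That places the tangent points at Z = (-68.300, -17.700) on QZ and H = (-58.600, -27.400) on HG. Then |LZ| = |Z − L| = 70.556.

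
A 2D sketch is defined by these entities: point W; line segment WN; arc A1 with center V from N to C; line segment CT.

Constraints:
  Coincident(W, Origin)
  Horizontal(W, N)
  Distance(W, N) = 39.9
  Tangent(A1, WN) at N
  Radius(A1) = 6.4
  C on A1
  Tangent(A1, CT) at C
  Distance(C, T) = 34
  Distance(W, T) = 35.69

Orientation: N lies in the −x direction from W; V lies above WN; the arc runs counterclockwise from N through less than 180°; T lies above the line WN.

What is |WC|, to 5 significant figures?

34.617

Checks: W = (0.00, 0.00) ✓; ∠(VN, NW) = 90.00° ✓; |VC| = 6.400 ✓; ∠(VC, CT) = 90.00° ✓; |CT| = 34.00 ✓; |WT| = 35.69 ✓.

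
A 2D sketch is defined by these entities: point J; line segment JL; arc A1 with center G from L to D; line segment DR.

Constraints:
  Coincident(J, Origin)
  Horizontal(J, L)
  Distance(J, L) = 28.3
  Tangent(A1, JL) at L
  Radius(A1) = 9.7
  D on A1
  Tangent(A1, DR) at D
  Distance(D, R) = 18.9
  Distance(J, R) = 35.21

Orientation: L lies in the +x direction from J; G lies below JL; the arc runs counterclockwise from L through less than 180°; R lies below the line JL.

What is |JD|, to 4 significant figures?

21.27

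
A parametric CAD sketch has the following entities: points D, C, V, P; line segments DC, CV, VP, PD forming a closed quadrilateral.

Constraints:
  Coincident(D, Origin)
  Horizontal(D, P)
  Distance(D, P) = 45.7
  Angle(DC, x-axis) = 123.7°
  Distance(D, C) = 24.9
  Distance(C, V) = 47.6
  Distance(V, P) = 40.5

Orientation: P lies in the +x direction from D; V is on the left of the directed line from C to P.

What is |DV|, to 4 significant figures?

48.54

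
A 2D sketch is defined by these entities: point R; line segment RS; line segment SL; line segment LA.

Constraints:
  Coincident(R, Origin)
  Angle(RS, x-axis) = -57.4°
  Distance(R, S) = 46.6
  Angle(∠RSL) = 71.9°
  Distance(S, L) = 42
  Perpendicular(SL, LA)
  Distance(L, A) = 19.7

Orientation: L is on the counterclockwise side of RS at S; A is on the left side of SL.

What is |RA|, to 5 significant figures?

36.910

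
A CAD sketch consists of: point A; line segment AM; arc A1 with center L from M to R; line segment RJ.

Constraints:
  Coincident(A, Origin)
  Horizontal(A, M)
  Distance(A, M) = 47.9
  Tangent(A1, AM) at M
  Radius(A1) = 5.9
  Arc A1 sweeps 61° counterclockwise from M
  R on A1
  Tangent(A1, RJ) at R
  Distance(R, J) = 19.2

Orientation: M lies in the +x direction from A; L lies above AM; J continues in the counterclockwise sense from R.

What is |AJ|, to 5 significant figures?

65.446

A is at the origin; A and M share the same y with |AM| = 47.9 and M on the +x side, so M = (47.900, 0.0000). Tangency of A1 to AM means the radius LM is perpendicular to AM, so L = M + (0, 5.9) = (47.900, 5.9000). On A1, M sits at bearing -90° from L; a 61° counterclockwise sweep puts R at bearing -29°, so R = L + 5.9·(cos -29°, sin -29°) = (53.060, 3.0396). Tangency of A1 to RJ means the radius LR is perpendicular to RJ, so RJ runs along (−sin -29°, cos -29°); with |RJ| = 19.2, J = (62.369, 19.832). Then |AJ| = |J − A| = 65.446.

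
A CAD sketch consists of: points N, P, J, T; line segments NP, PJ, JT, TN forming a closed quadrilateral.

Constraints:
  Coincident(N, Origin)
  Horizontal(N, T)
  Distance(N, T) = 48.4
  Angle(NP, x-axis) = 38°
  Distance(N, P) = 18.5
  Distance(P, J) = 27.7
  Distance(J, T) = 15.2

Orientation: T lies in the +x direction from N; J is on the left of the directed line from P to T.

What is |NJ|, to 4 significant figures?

44.39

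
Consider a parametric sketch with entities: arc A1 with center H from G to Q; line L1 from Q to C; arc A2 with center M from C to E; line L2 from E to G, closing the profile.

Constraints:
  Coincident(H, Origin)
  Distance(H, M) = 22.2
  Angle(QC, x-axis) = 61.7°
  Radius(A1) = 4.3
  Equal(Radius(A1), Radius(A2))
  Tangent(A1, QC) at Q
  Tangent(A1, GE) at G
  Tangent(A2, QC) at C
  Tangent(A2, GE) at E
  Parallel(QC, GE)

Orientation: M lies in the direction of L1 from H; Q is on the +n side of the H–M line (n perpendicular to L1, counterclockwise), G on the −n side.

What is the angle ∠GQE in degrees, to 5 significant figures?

68.824°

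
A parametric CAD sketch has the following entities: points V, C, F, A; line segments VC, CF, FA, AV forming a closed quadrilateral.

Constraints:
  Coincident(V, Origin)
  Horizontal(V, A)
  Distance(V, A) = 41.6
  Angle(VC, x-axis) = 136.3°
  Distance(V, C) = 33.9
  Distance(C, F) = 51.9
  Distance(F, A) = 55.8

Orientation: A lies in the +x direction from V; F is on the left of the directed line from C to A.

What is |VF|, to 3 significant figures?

54.7

Checks: |CF| = 51.90 ✓; |FA| = 55.80 ✓.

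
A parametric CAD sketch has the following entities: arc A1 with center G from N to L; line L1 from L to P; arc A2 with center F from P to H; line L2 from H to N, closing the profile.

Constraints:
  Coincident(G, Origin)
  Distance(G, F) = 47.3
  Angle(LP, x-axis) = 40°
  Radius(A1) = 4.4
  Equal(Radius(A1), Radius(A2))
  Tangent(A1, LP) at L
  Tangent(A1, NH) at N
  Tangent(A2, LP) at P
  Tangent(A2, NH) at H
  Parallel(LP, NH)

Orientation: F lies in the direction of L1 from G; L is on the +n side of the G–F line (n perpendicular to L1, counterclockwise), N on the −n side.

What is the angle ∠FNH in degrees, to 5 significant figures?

5.3145°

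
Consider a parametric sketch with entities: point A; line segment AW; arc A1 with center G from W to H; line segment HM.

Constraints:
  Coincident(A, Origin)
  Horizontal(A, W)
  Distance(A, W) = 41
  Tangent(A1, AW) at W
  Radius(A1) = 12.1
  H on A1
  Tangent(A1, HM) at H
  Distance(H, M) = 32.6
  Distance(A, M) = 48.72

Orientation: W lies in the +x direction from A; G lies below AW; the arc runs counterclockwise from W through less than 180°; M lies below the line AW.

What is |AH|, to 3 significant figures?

30.8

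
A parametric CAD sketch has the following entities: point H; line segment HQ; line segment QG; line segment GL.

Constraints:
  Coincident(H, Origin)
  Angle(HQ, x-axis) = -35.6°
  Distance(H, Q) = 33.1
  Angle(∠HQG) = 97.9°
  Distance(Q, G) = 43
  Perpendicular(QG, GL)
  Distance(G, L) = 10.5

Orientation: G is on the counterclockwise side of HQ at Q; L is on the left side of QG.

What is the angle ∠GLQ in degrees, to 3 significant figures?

76.3°

∠HQG = 97.9°, so QG runs at -35.6° + (180° − 97.9°) = 46.5° from the x-axis; with |QG| = 43.0, G = Q + 43.0·(cos 46.5°, sin 46.5°) = (56.5, 11.9). QG is perpendicular to GL; with |GL| = 10.5 on the left of QG, L = G + 10.5·(-0.725, 0.688) = (48.9, 19.2). Then cos ∠GLQ = LG·LQ / (|LG||LQ|), giving 76.3°.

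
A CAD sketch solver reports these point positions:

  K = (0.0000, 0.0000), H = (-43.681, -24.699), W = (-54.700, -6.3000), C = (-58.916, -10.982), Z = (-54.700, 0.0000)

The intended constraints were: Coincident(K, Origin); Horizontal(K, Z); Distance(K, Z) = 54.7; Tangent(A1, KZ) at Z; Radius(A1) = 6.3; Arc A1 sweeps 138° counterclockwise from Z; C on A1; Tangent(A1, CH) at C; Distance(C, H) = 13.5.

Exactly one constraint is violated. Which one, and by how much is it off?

Distance(C, H) = 13.5 — off by 7.00.

K = (0.00, 0.00) ✓; K.y = 0.00, Z.y = 0.00 ✓; |KZ| = 54.70 ✓; ∠(WZ, ZK) = 90.00° ✓; |WZ| = 6.300 ✓; bearing(W→C) − bearing(W→Z) = 138.0° ✓; |WC| = 6.300 ✓; ∠(WC, CH) = 90.00° ✓; |CH| = 20.50 ✗.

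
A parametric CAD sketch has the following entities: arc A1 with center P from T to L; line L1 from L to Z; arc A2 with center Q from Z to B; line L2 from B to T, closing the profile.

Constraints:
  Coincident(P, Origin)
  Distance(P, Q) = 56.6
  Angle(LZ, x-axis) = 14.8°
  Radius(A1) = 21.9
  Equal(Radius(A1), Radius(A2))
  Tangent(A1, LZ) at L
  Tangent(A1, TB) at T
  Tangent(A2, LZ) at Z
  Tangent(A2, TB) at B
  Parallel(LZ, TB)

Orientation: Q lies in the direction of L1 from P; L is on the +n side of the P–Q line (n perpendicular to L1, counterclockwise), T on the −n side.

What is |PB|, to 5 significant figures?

60.689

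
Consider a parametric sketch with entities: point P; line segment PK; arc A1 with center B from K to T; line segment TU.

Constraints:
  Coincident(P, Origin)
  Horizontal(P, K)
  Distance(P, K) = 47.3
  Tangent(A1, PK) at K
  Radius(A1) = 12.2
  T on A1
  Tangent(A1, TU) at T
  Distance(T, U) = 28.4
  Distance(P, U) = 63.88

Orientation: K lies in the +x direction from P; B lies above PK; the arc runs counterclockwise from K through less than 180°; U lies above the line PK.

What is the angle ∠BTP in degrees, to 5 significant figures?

7.2686°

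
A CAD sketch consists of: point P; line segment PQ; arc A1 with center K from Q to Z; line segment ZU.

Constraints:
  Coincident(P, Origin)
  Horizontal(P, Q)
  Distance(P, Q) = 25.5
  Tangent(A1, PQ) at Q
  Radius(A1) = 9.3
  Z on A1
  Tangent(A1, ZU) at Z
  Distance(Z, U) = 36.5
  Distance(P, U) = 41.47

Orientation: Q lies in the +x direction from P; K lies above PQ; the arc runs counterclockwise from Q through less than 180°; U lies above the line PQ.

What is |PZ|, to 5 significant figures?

35.702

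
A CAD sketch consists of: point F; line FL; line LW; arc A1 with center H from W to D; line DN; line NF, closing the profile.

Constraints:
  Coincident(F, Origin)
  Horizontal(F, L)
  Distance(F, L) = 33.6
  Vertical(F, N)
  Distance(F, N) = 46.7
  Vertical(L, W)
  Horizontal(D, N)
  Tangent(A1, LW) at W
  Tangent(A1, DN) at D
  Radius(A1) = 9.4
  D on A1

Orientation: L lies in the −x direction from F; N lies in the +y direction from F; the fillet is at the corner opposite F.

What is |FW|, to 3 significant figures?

50.2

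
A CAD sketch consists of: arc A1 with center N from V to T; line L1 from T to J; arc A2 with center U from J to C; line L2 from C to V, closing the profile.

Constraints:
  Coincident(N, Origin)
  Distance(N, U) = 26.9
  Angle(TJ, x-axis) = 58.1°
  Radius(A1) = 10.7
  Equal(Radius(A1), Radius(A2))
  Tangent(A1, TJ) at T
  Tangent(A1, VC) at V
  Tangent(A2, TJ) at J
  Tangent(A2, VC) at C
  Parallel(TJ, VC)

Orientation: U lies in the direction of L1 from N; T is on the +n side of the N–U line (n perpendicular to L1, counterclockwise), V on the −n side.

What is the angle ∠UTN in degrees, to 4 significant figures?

68.31°

N is at the origin and U lies 26.9 along u from N, so U = 26.9·u = (14.21, 22.84). Tangency of A1 to both parallel lines with radius 10.7 puts T and V at N ± 10.7·n: T = (-9.084, 5.654), V = (9.084, -5.654). Then cos ∠UTN = TU·TN / (|TU||TN|), giving 68.31°.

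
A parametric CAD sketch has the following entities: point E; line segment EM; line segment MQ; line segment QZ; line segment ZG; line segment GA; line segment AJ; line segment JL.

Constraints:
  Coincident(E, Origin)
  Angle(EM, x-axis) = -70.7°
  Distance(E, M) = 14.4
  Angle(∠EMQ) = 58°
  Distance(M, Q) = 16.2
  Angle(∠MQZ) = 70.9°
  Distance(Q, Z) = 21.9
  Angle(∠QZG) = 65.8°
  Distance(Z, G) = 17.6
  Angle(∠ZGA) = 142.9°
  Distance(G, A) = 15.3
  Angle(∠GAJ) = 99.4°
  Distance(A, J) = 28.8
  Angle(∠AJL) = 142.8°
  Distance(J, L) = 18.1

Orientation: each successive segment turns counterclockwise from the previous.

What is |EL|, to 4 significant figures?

37.81

E is at the origin; EM runs at -70.7° with length 14.4, so M = (4.759, -13.59). ∠EMQ = 58.0° gives MQ at 51.30° from the x-axis; with |MQ| = 16.2, Q = (14.89, -0.9478). ∠MQZ = 70.9° gives QZ at 160.4° from the x-axis; with |QZ| = 21.9, Z = (-5.743, 6.399). ∠QZG = 65.8° gives ZG at -85.40° from the x-axis; with |ZG| = 17.6, G = (-4.331, -11.14). ∠ZGA = 142.9° gives GA at -48.30° from the x-axis; with |GA| = 15.3, A = (5.847, -22.57). ∠GAJ = 99.4° gives AJ at 32.30° from the x-axis; with |AJ| = 28.8, J = (30.19, -7.179). ∠AJL = 142.8° gives JL at 69.50° from the x-axis; with |JL| = 18.1, L = (36.53, 9.775). Then |EL| = |L − E| = 37.81.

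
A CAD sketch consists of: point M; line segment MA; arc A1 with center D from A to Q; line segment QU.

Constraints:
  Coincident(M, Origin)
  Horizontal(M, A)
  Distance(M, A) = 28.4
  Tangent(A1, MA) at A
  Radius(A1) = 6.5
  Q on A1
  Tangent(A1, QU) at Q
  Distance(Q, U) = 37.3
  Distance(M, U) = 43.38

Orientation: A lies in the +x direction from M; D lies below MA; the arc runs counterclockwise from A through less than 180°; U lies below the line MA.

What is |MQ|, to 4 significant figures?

22.63

M is at the origin; M and A share the same y with |MA| = 28.4 and A on the +x side, so A = (28.40, 0.000). A1 meets MA tangentially, so DA is at right angles to MA, so D = A + (0, -6.5) = (28.40, -6.500). Since DQ ⟂ QU (tangency), |DU| = √(6.5² + 37.3²) = 37.86 regardless of where Q sits on A1. So U lies on both circle(M, 43.38) and circle(D, 37.86); the below-MA intersection is U = (13.39, -41.26). Q is the foot of the tangent from U: Q = (22.08, -4.986).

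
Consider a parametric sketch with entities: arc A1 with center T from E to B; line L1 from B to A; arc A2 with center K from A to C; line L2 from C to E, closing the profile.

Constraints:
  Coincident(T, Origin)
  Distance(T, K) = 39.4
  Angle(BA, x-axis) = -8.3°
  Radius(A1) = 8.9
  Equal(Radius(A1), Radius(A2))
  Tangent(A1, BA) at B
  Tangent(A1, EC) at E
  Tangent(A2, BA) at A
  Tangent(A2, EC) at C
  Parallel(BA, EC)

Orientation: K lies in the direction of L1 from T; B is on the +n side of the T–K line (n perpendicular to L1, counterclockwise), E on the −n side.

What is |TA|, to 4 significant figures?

40.39

The slot axis is L1's direction at -8.3°, so u = (cos -8.3°, sin -8.3°) = (0.9895, -0.1444) and n = (−sin -8.3°, cos -8.3°) = (0.1444, 0.9895). T is at the origin and K lies 39.4 along u from T, so K = 39.4·u = (38.99, -5.688). Tangency of A1 to both parallel lines with radius 8.9 puts B and E at T ± 8.9·n: B = (1.285, 8.807), E = (-1.285, -8.807). Equal radii place A and C the same way about K: A = K + 8.9·n = (40.27, 3.119), C = K − 8.9·n = (37.70, -14.49). Then |TA| = |A − T| = 40.39.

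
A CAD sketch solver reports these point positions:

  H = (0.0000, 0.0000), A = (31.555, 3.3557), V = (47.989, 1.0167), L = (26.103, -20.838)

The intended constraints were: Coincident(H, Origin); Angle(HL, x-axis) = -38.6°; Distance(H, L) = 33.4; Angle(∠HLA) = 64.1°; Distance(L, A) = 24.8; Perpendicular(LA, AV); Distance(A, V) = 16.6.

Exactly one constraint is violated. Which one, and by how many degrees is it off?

Perpendicular(LA, AV) — off by 4.60°.

H = (0.00, 0.00) ✓; HL at -38.60° ✓; |HL| = 33.40 ✓; ∠HLA = 64.10° ✓; |LA| = 24.80 ✓; ∠(LA, AV) = 85.40° ✗; |AV| = 16.60 ✓.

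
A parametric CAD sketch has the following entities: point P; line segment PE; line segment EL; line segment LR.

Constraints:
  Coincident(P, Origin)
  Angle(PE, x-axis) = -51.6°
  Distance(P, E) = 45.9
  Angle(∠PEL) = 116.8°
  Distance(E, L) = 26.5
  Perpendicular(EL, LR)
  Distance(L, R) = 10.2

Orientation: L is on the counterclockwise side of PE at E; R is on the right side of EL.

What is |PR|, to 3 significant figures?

69.6

∠PEL = 116.8°, so EL runs at -51.6° + (180° − 116.8°) = 11.6° from the x-axis; with |EL| = 26.5, L = E + 26.5·(cos 11.6°, sin 11.6°) = (54.5, -30.6). EL ⟂ LR; with |LR| = 10.2 on the right of EL, R = L + 10.2·(0.201, -0.980) = (56.5, -40.6). Then |PR| = |R − P| = 69.6.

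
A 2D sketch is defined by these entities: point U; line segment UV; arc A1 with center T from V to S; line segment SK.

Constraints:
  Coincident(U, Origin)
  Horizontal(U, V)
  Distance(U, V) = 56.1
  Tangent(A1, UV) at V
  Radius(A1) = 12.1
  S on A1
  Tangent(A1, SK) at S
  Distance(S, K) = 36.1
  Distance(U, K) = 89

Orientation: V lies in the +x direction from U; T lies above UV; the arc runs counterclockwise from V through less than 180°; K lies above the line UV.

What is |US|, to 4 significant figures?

68.30

Checks: |TS| = 12.10 ✓; ∠(TS, SK) = 90.00° ✓; |SK| = 36.10 ✓; |UK| = 89.00 ✓.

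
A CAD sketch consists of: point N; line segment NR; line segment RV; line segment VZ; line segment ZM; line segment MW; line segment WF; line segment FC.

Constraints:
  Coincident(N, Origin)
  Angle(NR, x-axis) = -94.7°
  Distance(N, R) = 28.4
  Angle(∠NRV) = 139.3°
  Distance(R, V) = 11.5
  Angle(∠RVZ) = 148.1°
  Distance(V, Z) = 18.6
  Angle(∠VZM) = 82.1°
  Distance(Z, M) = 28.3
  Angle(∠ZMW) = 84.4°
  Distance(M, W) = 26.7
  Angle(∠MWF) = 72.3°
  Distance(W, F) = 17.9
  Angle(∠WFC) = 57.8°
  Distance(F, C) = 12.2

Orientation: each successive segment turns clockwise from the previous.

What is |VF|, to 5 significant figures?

6.7826

N is at the origin; NR runs at -94.7° with length 28.4, so R = (-2.3271, -28.305). ∠NRV = 139.3° gives RV at -135.40° from the x-axis; with |RV| = 11.5, V = (-10.515, -36.379). ∠RVZ = 148.1° gives VZ at -167.30° from the x-axis; with |VZ| = 18.6, Z = (-28.660, -40.468). ∠VZM = 82.1° gives ZM at 94.800° from the x-axis; with |ZM| = 28.3, M = (-31.028, -12.268). ∠ZMW = 84.4° gives MW at -0.80000° from the x-axis; with |MW| = 26.7, W = (-4.3310, -12.640). ∠MWF = 72.3° gives WF at -108.50° from the x-axis; with |WF| = 17.9, F = (-10.011, -29.615). Then |VF| = |F − V| = 6.7826.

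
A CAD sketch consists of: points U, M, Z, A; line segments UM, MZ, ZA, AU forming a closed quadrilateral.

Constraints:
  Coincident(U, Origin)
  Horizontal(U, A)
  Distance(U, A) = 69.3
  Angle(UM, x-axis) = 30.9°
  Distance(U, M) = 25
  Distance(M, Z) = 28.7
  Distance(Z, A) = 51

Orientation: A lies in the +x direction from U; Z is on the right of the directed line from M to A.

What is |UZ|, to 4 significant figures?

26.18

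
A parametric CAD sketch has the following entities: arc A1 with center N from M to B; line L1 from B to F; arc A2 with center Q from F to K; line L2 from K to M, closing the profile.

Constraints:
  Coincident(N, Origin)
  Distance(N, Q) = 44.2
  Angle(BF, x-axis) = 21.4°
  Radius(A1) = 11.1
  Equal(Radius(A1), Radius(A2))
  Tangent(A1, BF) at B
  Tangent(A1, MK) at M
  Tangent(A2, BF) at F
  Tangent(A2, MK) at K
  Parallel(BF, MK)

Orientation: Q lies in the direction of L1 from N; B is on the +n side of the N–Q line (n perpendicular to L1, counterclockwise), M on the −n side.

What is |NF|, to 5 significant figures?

45.572

Tangency of A1 to both parallel lines with radius 11.1 puts B and M at N ± 11.1·n: B = (-4.0501, 10.335), M = (4.0501, -10.335). Equal radii place F and K the same way about Q: F = Q + 11.1·n = (37.103, 26.462), K = Q − 11.1·n = (45.203, 5.7928). Then |NF| = |F − N| = 45.572.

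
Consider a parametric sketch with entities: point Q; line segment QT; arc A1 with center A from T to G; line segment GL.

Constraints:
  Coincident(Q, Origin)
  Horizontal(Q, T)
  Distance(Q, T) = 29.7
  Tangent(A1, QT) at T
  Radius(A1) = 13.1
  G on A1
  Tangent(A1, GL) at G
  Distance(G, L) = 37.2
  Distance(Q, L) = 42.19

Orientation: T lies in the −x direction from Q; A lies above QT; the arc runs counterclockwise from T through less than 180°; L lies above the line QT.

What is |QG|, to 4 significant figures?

19.36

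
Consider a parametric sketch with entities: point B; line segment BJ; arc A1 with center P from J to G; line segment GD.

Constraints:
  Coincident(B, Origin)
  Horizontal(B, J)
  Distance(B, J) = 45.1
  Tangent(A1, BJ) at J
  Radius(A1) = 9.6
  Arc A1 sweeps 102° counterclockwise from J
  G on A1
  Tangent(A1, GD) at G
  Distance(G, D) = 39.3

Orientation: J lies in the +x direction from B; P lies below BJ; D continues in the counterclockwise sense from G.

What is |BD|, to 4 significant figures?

66.55

B is at the origin; BJ is horizontal with |BJ| = 45.1 and J on the +x side, so J = (45.10, 0.000). Tangency of A1 to BJ means the radius PJ is perpendicular to BJ, so P = J + (0, -9.6) = (45.10, -9.600). On A1, J sits at bearing 90° from P; a 102° counterclockwise sweep puts G at bearing 192°, so G = P + 9.6·(cos 192°, sin 192°) = (35.71, -11.60). The tangent condition forces PG to be normal to GD, so GD runs along (−sin 192°, cos 192°); with |GD| = 39.3, D = (43.88, -50.04). Then |BD| = |D − B| = 66.55.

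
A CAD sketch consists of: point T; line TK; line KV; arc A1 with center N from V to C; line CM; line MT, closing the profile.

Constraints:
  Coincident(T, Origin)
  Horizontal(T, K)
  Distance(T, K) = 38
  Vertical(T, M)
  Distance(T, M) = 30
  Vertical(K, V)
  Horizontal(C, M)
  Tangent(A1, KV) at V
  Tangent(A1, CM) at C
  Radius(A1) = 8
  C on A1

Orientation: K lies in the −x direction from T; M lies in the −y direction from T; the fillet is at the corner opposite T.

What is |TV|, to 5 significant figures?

43.909

The virtual corner opposite T is at (-38.000, -30.000). A1 meets KV tangentially, so NV is at right angles to KV and the tangent condition forces NC to be normal to CM, with radius 8.0, so the center N sits 8.0 in from both sides at N = (-30.000, -22.000). That places the tangent points at V = (-38.000, -22.000) on KV and C = (-30.000, -30.000) on CM. Then |TV| = |V − T| = 43.909.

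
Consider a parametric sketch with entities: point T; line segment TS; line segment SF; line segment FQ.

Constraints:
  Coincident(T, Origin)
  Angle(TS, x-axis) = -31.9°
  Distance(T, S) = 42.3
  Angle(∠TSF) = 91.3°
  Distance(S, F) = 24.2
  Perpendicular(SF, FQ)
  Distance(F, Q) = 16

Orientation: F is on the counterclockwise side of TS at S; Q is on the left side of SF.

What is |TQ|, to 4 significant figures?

36.39

∠TSF = 91.3°, so SF runs at -31.9° + (180° − 91.3°) = 56.80° from the x-axis; with |SF| = 24.2, F = S + 24.2·(cos 56.80°, sin 56.80°) = (49.16, -2.103). SF ⟂ FQ; with |FQ| = 16.0 on the left of SF, Q = F + 16.0·(-0.8368, 0.5476) = (35.77, 6.658). Then |TQ| = |Q − T| = 36.39.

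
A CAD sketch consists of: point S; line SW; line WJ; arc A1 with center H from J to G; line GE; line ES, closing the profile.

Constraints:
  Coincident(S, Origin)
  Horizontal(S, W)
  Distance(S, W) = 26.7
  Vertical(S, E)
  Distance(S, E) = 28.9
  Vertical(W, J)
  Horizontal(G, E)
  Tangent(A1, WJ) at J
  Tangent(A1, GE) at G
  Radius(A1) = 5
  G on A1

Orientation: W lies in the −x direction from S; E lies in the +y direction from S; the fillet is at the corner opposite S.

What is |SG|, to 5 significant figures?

36.140

The virtual corner opposite S is at (-26.700, 28.900). A1 meets WJ tangentially, so HJ is at right angles to WJ and the tangent condition forces HG to be normal to GE, with radius 5.0, so the center H sits 5.0 in from both sides at H = (-21.700, 23.900). That places the tangent points at J = (-26.700, 23.900) on WJ and G = (-21.700, 28.900) on GE. Then |SG| = |G − S| = 36.140.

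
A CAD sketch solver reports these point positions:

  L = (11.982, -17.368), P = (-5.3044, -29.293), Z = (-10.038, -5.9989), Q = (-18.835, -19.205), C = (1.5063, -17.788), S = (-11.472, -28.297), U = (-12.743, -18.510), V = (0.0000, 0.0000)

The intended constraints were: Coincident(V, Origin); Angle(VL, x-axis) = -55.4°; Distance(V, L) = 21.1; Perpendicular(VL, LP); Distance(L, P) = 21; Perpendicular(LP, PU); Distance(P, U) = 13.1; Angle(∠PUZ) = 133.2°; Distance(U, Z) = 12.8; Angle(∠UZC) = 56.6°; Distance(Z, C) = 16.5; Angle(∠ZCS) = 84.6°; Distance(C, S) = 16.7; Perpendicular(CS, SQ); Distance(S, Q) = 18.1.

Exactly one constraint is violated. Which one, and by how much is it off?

Distance(S, Q) = 18.1 — off by 6.40.

V = (0.00, 0.00) ✓; VL at -55.40° ✓; |VL| = 21.10 ✓; ∠(VL, LP) = 90.00° ✓; |LP| = 21.00 ✓; ∠(LP, PU) = 90.00° ✓; |PU| = 13.10 ✓; ∠PUZ = 133.2° ✓; |UZ| = 12.80 ✓; ∠UZC = 56.60° ✓; |ZC| = 16.50 ✓; ∠ZCS = 84.60° ✓; |CS| = 16.70 ✓; ∠(CS, SQ) = 90.00° ✓; |SQ| = 11.70 ✗.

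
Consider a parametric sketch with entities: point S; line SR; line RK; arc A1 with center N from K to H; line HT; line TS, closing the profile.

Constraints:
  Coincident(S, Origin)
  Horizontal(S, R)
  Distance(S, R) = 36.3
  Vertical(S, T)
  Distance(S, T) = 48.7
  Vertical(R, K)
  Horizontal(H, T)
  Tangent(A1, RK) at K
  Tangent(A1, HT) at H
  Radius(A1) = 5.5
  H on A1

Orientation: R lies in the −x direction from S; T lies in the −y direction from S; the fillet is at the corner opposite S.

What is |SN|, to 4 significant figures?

53.06

ST is vertical with |ST| = 48.7 and T on the −y side, so T = (0.000, -48.70). The virtual corner opposite S is at (-36.30, -48.70). Tangency of A1 to RK means the radius NK is perpendicular to RK and tangency of A1 to HT means the radius NH is perpendicular to HT, with radius 5.5, so the center N sits 5.5 in from both sides at N = (-30.80, -43.20). Then |SN| = |N − S| = 53.06.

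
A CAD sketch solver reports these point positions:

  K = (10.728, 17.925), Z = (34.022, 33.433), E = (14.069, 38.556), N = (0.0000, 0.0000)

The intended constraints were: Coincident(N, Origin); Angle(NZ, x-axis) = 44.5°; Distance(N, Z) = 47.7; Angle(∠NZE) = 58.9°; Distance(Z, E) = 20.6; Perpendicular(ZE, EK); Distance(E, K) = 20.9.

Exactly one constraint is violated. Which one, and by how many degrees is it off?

Perpendicular(ZE, EK) — off by 5.20°.

N = (0.00, 0.00) ✓; NZ at 44.50° ✓; |NZ| = 47.70 ✓; ∠NZE = 58.90° ✓; |ZE| = 20.60 ✓; ∠(ZE, EK) = 95.20° ✗; |EK| = 20.90 ✓.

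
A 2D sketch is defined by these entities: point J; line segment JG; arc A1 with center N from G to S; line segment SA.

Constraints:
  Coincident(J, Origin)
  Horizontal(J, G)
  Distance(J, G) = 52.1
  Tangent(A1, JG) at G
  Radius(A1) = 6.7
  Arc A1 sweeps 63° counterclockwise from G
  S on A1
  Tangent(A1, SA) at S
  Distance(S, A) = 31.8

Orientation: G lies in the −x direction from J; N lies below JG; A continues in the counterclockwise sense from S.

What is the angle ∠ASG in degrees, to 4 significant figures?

148.5°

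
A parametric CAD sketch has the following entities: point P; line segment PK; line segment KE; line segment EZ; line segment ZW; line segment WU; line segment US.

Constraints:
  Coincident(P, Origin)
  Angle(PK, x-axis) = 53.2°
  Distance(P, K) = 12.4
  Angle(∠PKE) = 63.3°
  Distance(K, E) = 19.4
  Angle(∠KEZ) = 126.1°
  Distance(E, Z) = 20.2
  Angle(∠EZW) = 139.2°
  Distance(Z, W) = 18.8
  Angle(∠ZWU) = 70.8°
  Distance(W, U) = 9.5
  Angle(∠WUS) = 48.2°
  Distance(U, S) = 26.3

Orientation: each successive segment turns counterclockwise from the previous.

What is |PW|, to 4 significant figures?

34.06

P is at the origin; PK runs at 53.2° with length 12.4, so K = (7.428, 9.929). ∠PKE = 63.3° gives KE at 169.9° from the x-axis; with |KE| = 19.4, E = (-11.67, 13.33). ∠KEZ = 126.1° gives EZ at -136.2° from the x-axis; with |EZ| = 20.2, Z = (-26.25, -0.6501). ∠EZW = 139.2° gives ZW at -95.40° from the x-axis; with |ZW| = 18.8, W = (-28.02, -19.37). Then |PW| = |W − P| = 34.06.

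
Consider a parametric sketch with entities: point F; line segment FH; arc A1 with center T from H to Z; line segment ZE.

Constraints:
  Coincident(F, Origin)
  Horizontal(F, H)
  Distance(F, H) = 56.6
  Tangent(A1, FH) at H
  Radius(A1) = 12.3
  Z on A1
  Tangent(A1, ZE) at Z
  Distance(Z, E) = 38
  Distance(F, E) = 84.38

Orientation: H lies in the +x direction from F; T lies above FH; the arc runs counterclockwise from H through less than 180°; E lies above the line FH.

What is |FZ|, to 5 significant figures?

70.066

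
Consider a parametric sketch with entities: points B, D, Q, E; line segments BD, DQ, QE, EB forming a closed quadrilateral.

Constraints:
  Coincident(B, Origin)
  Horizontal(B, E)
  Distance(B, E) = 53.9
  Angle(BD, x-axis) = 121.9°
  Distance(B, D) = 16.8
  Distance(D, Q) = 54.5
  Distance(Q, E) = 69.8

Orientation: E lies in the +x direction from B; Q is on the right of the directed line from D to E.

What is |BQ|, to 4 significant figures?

40.09

B is at the origin; BE is horizontal with |BE| = 53.9 and E in +x, so E = (53.9, 0). BD runs at 121.9° with |BD| = 16.8, so D = (-8.878, 14.26). Q is determined by |DQ| = 54.5 and |QE| = 69.8 together: it lies at the intersection of circle(D, 54.5) and circle(E, 69.8). With |DE| = 64.38, the foot of the radical line on DE is 17.42 from D and the perpendicular offset is √(54.5² − 17.42²) = 51.64. Taking the right-of-DE solution: Q = (-3.334, -39.95).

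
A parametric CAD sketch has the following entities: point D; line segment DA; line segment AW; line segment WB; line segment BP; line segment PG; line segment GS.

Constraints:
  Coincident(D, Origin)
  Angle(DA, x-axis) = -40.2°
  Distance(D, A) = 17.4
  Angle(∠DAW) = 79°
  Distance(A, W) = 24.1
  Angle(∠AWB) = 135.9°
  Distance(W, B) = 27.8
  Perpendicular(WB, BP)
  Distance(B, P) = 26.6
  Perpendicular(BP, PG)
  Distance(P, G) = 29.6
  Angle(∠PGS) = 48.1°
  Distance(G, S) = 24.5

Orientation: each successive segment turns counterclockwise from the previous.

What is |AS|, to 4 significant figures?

32.96

The perpendicularity gives PG at right angles to BP, so PG runs at -75.10°; with |PG| = 29.6, G = (-0.1953, 1.227). ∠PGS = 48.1° gives GS at 56.80° from the x-axis; with |GS| = 24.5, S = (13.22, 21.73). Then |AS| = |S − A| = 32.96.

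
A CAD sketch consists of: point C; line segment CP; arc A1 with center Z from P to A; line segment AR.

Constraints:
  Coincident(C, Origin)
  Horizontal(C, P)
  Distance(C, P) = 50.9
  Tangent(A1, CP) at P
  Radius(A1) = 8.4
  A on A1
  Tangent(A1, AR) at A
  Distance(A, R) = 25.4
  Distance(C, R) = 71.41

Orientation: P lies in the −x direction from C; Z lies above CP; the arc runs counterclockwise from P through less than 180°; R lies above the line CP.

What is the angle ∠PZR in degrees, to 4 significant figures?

150.8°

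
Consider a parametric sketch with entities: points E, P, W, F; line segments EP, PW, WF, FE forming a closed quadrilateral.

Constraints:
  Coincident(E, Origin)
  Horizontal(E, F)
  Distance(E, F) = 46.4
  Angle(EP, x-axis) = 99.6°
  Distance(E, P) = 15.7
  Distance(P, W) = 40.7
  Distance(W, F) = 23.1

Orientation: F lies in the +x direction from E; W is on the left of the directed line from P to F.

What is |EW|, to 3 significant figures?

43.3

Checks: |PW| = 40.70 ✓; |WF| = 23.10 ✓.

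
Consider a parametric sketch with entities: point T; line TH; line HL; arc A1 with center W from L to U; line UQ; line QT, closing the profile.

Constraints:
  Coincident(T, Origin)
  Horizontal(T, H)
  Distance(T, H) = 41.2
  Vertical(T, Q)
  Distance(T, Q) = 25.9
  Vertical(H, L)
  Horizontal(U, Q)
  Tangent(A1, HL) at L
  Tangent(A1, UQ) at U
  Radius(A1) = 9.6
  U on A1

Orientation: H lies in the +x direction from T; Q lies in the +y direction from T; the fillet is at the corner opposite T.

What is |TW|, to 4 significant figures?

35.56

T is at the origin; T and H share the same y with |TH| = 41.2 and H on the +x side, so H = (41.20, 0.000). TQ is vertical with |TQ| = 25.9 and Q on the +y side, so Q = (0.000, 25.90). The virtual corner opposite T is at (41.20, 25.90). Tangency of A1 to HL means the radius WL is perpendicular to HL and A1 meets UQ tangentially, so WU is at right angles to UQ, with radius 9.6, so the center W sits 9.6 in from both sides at W = (31.60, 16.30). Then |TW| = |W − T| = 35.56.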